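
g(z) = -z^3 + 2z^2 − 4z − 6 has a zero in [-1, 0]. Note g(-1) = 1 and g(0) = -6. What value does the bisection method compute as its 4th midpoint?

midpoint -0.5: g = -3.375 < 0 → [-1, -0.5]
midpoint -0.75: g = -1.453125 < 0 → [-1, -0.75]
midpoint -0.875: g = -0.298828 < 0 → [-1, -0.875]
midpoint -0.9375: g = 0.3318 > 0 → [-0.9375, -0.875]

-0.9375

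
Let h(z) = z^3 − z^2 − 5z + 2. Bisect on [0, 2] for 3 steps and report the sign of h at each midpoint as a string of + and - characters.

h(1) = -3 < 0, so the root lies in [0, 1]
h(0.5) = -0.625 < 0, so the root lies in [0, 0.5]
h(0.25) = 0.703125 > 0, so the root lies in [0.25, 0.5]

--+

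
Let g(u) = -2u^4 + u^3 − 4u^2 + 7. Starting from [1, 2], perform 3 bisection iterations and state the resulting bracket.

u = 1.5 gives g = -8.75, negative; keep [1, 1.5]
u = 1.25 gives g = -2.179688, negative; keep [1, 1.25]
u = 1.125 gives g = 0.157715, positive; keep [1.125, 1.25]

[1.125, 1.25]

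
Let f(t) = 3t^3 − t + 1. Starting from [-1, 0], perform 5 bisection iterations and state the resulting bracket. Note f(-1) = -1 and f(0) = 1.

m = -0.5, f(m) = 1.125 (+); new bracket [-1, -0.5]
m = -0.75, f(m) = 0.484375 (+); new bracket [-1, -0.75]
m = -0.875, f(m) = -0.134766 (−); new bracket [-0.875, -0.75]
m = -0.8125, f(m) = 0.2034 (+); new bracket [-0.875, -0.8125]
m = -0.84375, f(m) = 0.0417 (+); new bracket [-0.875, -0.84375]

[-0.875, -0.84375]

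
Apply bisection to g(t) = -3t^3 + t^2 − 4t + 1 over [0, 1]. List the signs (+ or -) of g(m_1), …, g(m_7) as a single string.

-+-----

g(0.5) = -1.125 < 0, so the root lies in [0, 0.5]
g(0.25) = 0.015625 > 0, so the root lies in [0.25, 0.5]
g(0.375) = -0.517578 < 0, so the root lies in [0.25, 0.375]
g(0.3125) = -0.2439 < 0, so the root lies in [0.25, 0.3125]
g(0.28125) = -0.1126 < 0, so the root lies in [0.25, 0.28125]
g(0.265625) = -0.0482 < 0, so the root lies in [0.25, 0.265625]
g(0.2578125) = -0.0162 < 0, so the root lies in [0.25, 0.2578125]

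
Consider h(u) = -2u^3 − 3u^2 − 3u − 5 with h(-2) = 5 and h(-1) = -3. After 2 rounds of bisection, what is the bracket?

[-1.75, -1.5]

h(-1.5) = -0.5 < 0, so the root lies in [-2, -1.5]
h(-1.75) = 1.78125 > 0, so the root lies in [-1.75, -1.5]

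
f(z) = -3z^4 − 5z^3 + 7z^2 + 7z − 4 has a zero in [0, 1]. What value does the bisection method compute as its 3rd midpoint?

0.375

f(0.5) = 0.4375 > 0, so the root lies in [0, 0.5]
f(0.25) = -1.902344 < 0, so the root lies in [0.25, 0.5]
f(0.375) = -0.713623 < 0, so the root lies in [0.375, 0.5]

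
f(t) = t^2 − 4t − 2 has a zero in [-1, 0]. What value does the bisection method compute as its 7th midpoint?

-0.4453125

m = -0.5, f(m) = 0.25 (+); new bracket [-0.5, 0]
m = -0.25, f(m) = -0.9375 (−); new bracket [-0.5, -0.25]
m = -0.375, f(m) = -0.359375 (−); new bracket [-0.5, -0.375]
m = -0.4375, f(m) = -0.0586 (−); new bracket [-0.5, -0.4375]
m = -0.46875, f(m) = 0.0947 (+); new bracket [-0.46875, -0.4375]
m = -0.453125, f(m) = 0.0178 (+); new bracket [-0.453125, -0.4375]
m = -0.4453125, f(m) = -0.0204 (−); new bracket [-0.453125, -0.4453125]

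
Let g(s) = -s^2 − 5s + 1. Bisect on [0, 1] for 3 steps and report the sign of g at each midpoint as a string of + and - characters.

--+

s = 0.5 gives g = -1.75, negative; keep [0, 0.5]
s = 0.25 gives g = -0.3125, negative; keep [0, 0.25]
s = 0.125 gives g = 0.359375, positive; keep [0.125, 0.25]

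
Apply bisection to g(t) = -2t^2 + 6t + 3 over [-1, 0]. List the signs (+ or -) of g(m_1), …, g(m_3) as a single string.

t = -0.5 gives g = -0.5, negative; keep [-0.5, 0]
t = -0.25 gives g = 1.375, positive; keep [-0.5, -0.25]
t = -0.375 gives g = 0.46875, positive; keep [-0.5, -0.375]

-++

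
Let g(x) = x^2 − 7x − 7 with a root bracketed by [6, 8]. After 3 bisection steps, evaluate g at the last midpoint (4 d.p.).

-1.1875

g(7) = -7 < 0, so the root lies in [7, 8]
g(7.5) = -3.25 < 0, so the root lies in [7.5, 8]
g(7.75) = -1.1875 < 0, so the root lies in [7.75, 8]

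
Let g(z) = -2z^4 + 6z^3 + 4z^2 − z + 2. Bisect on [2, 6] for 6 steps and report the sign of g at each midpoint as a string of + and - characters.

midpoint 4: g = -66 < 0 → [2, 4]
midpoint 3: g = 35 > 0 → [3, 4]
midpoint 3.5: g = 4.625 > 0 → [3.5, 4]
midpoint 3.75: g = -24.6016 < 0 → [3.5, 3.75]
midpoint 3.625: g = -8.606 < 0 → [3.5, 3.625]
midpoint 3.5625: g = -1.6617 < 0 → [3.5, 3.5625]

-++---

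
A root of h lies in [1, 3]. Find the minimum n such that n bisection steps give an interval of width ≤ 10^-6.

Width after n steps is 2/2^n. Need 2^n ≥ 2/10^-6 = 2000000.
2^20 = 1048576 < 2000000 ≤ 2^21 = 2097152, so n = 21.

21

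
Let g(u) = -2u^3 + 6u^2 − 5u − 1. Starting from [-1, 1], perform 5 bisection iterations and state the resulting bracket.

[-0.1875, -0.125]

midpoint 0: g = -1 < 0 → [-1, 0]
midpoint -0.5: g = 3.25 > 0 → [-0.5, 0]
midpoint -0.25: g = 0.65625 > 0 → [-0.25, 0]
midpoint -0.125: g = -0.2773 < 0 → [-0.25, -0.125]
midpoint -0.1875: g = 0.1616 > 0 → [-0.1875, -0.125]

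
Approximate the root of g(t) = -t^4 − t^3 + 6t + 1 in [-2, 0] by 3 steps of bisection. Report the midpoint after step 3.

m = -1, g(m) = -5 (−); new bracket [-1, 0]
m = -0.5, g(m) = -1.9375 (−); new bracket [-0.5, 0]
m = -0.25, g(m) = -0.488281 (−); new bracket [-0.25, 0]

-0.25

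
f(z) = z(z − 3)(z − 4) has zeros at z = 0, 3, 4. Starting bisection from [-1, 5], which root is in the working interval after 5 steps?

0

m = 2, f(m) = 4 (+); new bracket [-1, 2]
m = 0.5, f(m) = 4.375 (+); new bracket [-1, 0.5]
m = -0.25, f(m) = -3.453125 (−); new bracket [-0.25, 0.5]
m = 0.125, f(m) = 1.3926 (+); new bracket [-0.25, 0.125]
m = -0.0625, f(m) = -0.7776 (−); new bracket [-0.0625, 0.125]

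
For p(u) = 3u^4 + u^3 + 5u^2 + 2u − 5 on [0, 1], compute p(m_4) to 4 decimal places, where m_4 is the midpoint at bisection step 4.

u = 0.5 gives p = -2.4375, negative; keep [0.5, 1]
u = 0.75 gives p = 0.683594, positive; keep [0.5, 0.75]
u = 0.625 gives p = -1.094971, negative; keep [0.625, 0.75]
u = 0.6875 gives p = -0.2666, negative; keep [0.6875, 0.75]

-0.2666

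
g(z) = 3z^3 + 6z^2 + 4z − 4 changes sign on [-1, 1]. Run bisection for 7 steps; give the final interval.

[0.5, 0.515625]

g(0) = -4 < 0, so the root lies in [0, 1]
g(0.5) = -0.125 < 0, so the root lies in [0.5, 1]
g(0.75) = 3.640625 > 0, so the root lies in [0.5, 0.75]
g(0.625) = 1.5762 > 0, so the root lies in [0.5, 0.625]
g(0.5625) = 0.6824 > 0, so the root lies in [0.5, 0.5625]
g(0.53125) = 0.2682 > 0, so the root lies in [0.5, 0.53125]
g(0.515625) = 0.069 > 0, so the root lies in [0.5, 0.515625]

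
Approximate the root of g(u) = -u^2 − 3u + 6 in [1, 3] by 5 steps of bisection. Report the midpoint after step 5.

midpoint 2: g = -4 < 0 → [1, 2]
midpoint 1.5: g = -0.75 < 0 → [1, 1.5]
midpoint 1.25: g = 0.6875 > 0 → [1.25, 1.5]
midpoint 1.375: g = -0.0156 < 0 → [1.25, 1.375]
midpoint 1.3125: g = 0.3398 > 0 → [1.3125, 1.375]

1.3125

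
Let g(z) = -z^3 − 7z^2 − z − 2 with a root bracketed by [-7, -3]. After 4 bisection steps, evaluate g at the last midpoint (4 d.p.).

z = -5 gives g = -47, negative; keep [-7, -5]
z = -6 gives g = -32, negative; keep [-7, -6]
z = -6.5 gives g = -16.625, negative; keep [-7, -6.5]
z = -6.75 gives g = -6.6406, negative; keep [-7, -6.75]

-6.6406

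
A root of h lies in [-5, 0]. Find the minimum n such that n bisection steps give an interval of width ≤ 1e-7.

26

Width after n steps is 5/2^n. Need 2^n ≥ 5/1e-7 = 50000000.
2^25 = 33554432 < 50000000 ≤ 2^26 = 67108864, so n = 26.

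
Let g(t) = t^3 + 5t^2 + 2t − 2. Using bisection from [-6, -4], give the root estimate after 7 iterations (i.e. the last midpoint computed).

midpoint -5: g = -12 < 0 → [-5, -4]
midpoint -4.5: g = -0.875 < 0 → [-4.5, -4]
midpoint -4.25: g = 3.046875 > 0 → [-4.5, -4.25]
midpoint -4.375: g = 1.2129 > 0 → [-4.5, -4.375]
midpoint -4.4375: g = 0.2014 > 0 → [-4.5, -4.4375]
midpoint -4.46875: g = -0.3286 < 0 → [-4.46875, -4.4375]
midpoint -4.453125: g = -0.0615 < 0 → [-4.453125, -4.4375]

-4.453125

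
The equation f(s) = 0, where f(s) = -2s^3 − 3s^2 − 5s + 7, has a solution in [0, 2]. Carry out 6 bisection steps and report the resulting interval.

[0.78125, 0.8125]

midpoint 1: f = -3 < 0 → [0, 1]
midpoint 0.5: f = 3.5 > 0 → [0.5, 1]
midpoint 0.75: f = 0.71875 > 0 → [0.75, 1]
midpoint 0.875: f = -1.0117 < 0 → [0.75, 0.875]
midpoint 0.8125: f = -0.1157 < 0 → [0.75, 0.8125]
midpoint 0.78125: f = 0.309 > 0 → [0.78125, 0.8125]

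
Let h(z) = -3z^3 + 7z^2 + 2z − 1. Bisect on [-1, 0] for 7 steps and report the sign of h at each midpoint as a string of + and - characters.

+----+-

h(-0.5) = 0.125 > 0, so the root lies in [-0.5, 0]
h(-0.25) = -1.015625 < 0, so the root lies in [-0.5, -0.25]
h(-0.375) = -0.607422 < 0, so the root lies in [-0.5, -0.375]
h(-0.4375) = -0.2839 < 0, so the root lies in [-0.5, -0.4375]
h(-0.46875) = -0.0904 < 0, so the root lies in [-0.5, -0.46875]
h(-0.484375) = 0.0145 > 0, so the root lies in [-0.484375, -0.46875]
h(-0.4765625) = -0.0386 < 0, so the root lies in [-0.484375, -0.4765625]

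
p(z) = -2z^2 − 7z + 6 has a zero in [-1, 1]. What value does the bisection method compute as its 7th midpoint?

z = 0 gives p = 6, positive; keep [0, 1]
z = 0.5 gives p = 2, positive; keep [0.5, 1]
z = 0.75 gives p = -0.375, negative; keep [0.5, 0.75]
z = 0.625 gives p = 0.8438, positive; keep [0.625, 0.75]
z = 0.6875 gives p = 0.2422, positive; keep [0.6875, 0.75]
z = 0.71875 gives p = -0.0645, negative; keep [0.6875, 0.71875]
z = 0.703125 gives p = 0.0894, positive; keep [0.703125, 0.71875]

0.703125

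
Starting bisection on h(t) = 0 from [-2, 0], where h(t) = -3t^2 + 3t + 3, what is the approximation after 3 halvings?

midpoint -1: h = -3 < 0 → [-1, 0]
midpoint -0.5: h = 0.75 > 0 → [-1, -0.5]
midpoint -0.75: h = -0.9375 < 0 → [-0.75, -0.5]

-0.75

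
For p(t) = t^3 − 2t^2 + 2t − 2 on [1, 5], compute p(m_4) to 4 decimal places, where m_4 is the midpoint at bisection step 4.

0.7344

p(3) = 13 > 0, so the root lies in [1, 3]
p(2) = 2 > 0, so the root lies in [1, 2]
p(1.5) = -0.125 < 0, so the root lies in [1.5, 2]
p(1.75) = 0.7344 > 0, so the root lies in [1.5, 1.75]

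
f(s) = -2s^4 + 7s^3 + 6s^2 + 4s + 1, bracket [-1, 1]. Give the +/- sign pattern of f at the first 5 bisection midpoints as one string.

s = 0 gives f = 1, positive; keep [-1, 0]
s = -0.5 gives f = -0.5, negative; keep [-0.5, 0]
s = -0.25 gives f = 0.257812, positive; keep [-0.5, -0.25]
s = -0.375 gives f = -0.0649, negative; keep [-0.375, -0.25]
s = -0.3125 gives f = 0.1032, positive; keep [-0.375, -0.3125]

+-+-+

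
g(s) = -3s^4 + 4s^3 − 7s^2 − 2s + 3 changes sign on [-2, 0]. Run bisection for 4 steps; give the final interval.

[-0.75, -0.625]

midpoint -1: g = -9 < 0 → [-1, 0]
midpoint -0.5: g = 1.5625 > 0 → [-1, -0.5]
midpoint -0.75: g = -2.074219 < 0 → [-0.75, -0.5]
midpoint -0.625: g = 0.0813 > 0 → [-0.75, -0.625]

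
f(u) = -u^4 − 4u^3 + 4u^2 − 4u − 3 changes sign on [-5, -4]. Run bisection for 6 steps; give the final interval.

[-4.953125, -4.9375]

f(-4.5) = 50.4375 > 0, so the root lies in [-5, -4.5]
f(-4.75) = 25.871094 > 0, so the root lies in [-5, -4.75]
f(-4.875) = 10.187256 > 0, so the root lies in [-5, -4.875]
f(-4.9375) = 1.418 > 0, so the root lies in [-5, -4.9375]
f(-4.96875) = -3.2085 < 0, so the root lies in [-4.96875, -4.9375]
f(-4.953125) = -0.8748 < 0, so the root lies in [-4.953125, -4.9375]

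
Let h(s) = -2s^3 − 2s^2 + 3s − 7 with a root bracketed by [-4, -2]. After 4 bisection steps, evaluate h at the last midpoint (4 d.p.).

1.3867

m = -3, h(m) = 20 (+); new bracket [-3, -2]
m = -2.5, h(m) = 4.25 (+); new bracket [-2.5, -2]
m = -2.25, h(m) = -1.09375 (−); new bracket [-2.5, -2.25]
m = -2.375, h(m) = 1.3867 (+); new bracket [-2.375, -2.25]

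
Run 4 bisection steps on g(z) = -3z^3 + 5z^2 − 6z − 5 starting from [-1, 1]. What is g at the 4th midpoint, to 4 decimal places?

1.4355

midpoint 0: g = -5 < 0 → [-1, 0]
midpoint -0.5: g = -0.375 < 0 → [-1, -0.5]
midpoint -0.75: g = 3.578125 > 0 → [-0.75, -0.5]
midpoint -0.625: g = 1.4355 > 0 → [-0.625, -0.5]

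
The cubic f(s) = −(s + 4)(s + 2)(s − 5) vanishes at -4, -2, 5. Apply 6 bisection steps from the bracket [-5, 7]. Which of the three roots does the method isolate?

f(1) = 60 > 0, so the root lies in [1, 7]
f(4) = 48 > 0, so the root lies in [4, 7]
f(5.5) = -35.625 < 0, so the root lies in [4, 5.5]
f(4.75) = 14.7656 > 0, so the root lies in [4.75, 5.5]
f(5.125) = -8.127 < 0, so the root lies in [4.75, 5.125]
f(4.9375) = 3.8752 > 0, so the root lies in [4.9375, 5.125]

5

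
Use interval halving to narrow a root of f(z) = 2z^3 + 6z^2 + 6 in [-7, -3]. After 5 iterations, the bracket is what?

m = -5, f(m) = -94 (−); new bracket [-5, -3]
m = -4, f(m) = -26 (−); new bracket [-4, -3]
m = -3.5, f(m) = -6.25 (−); new bracket [-3.5, -3]
m = -3.25, f(m) = 0.7188 (+); new bracket [-3.5, -3.25]
m = -3.375, f(m) = -2.543 (−); new bracket [-3.375, -3.25]

[-3.375, -3.25]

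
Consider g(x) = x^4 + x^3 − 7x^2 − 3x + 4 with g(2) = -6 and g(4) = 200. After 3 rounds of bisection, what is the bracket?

[2.25, 2.5]

midpoint 3: g = 40 > 0 → [2, 3]
midpoint 2.5: g = 7.4375 > 0 → [2, 2.5]
midpoint 2.25: g = -1.167969 < 0 → [2.25, 2.5]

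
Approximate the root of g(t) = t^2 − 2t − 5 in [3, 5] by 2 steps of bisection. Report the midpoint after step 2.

m = 4, g(m) = 3 (+); new bracket [3, 4]
m = 3.5, g(m) = 0.25 (+); new bracket [3, 3.5]

3.5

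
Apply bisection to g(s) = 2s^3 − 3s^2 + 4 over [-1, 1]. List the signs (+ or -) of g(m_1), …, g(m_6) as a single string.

++++-+

m = 0, g(m) = 4 (+); new bracket [-1, 0]
m = -0.5, g(m) = 3 (+); new bracket [-1, -0.5]
m = -0.75, g(m) = 1.46875 (+); new bracket [-1, -0.75]
m = -0.875, g(m) = 0.3633 (+); new bracket [-1, -0.875]
m = -0.9375, g(m) = -0.2847 (−); new bracket [-0.9375, -0.875]
m = -0.90625, g(m) = 0.0475 (+); new bracket [-0.9375, -0.90625]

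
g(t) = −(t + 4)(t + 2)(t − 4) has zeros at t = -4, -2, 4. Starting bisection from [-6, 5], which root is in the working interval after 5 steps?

4

m = -0.5, g(m) = 23.625 (+); new bracket [-0.5, 5]
m = 2.25, g(m) = 46.484375 (+); new bracket [2.25, 5]
m = 3.625, g(m) = 16.083984 (+); new bracket [3.625, 5]
m = 4.3125, g(m) = -16.3977 (−); new bracket [3.625, 4.3125]
m = 3.96875, g(m) = 1.4864 (+); new bracket [3.96875, 4.3125]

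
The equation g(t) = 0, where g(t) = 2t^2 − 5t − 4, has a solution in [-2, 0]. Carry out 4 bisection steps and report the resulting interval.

[-0.75, -0.625]

g(-1) = 3 > 0, so the root lies in [-1, 0]
g(-0.5) = -1 < 0, so the root lies in [-1, -0.5]
g(-0.75) = 0.875 > 0, so the root lies in [-0.75, -0.5]
g(-0.625) = -0.0938 < 0, so the root lies in [-0.75, -0.625]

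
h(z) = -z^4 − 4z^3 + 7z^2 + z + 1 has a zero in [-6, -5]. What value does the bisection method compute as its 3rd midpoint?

h(-5.5) = -42.3125 < 0, so the root lies in [-5.5, -5]
h(-5.25) = 7.808594 > 0, so the root lies in [-5.5, -5.25]
h(-5.375) = -15.6604 < 0, so the root lies in [-5.375, -5.25]

-5.375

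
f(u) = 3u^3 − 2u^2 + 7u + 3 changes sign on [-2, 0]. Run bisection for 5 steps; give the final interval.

u = -1 gives f = -9, negative; keep [-1, 0]
u = -0.5 gives f = -1.375, negative; keep [-0.5, 0]
u = -0.25 gives f = 1.078125, positive; keep [-0.5, -0.25]
u = -0.375 gives f = -0.0645, negative; keep [-0.375, -0.25]
u = -0.3125 gives f = 0.5256, positive; keep [-0.375, -0.3125]

[-0.375, -0.3125]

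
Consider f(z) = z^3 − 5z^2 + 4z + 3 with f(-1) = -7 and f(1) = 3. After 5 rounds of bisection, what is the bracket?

z = 0 gives f = 3, positive; keep [-1, 0]
z = -0.5 gives f = -0.375, negative; keep [-0.5, 0]
z = -0.25 gives f = 1.671875, positive; keep [-0.5, -0.25]
z = -0.375 gives f = 0.7441, positive; keep [-0.5, -0.375]
z = -0.4375 gives f = 0.2092, positive; keep [-0.5, -0.4375]

[-0.5, -0.4375]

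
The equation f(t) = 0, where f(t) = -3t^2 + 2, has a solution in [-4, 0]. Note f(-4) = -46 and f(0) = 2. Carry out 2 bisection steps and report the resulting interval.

[-1, 0]

midpoint -2: f = -10 < 0 → [-2, 0]
midpoint -1: f = -1 < 0 → [-1, 0]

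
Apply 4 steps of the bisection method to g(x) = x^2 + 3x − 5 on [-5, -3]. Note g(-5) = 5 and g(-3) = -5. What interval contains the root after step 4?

[-4.25, -4.125]

g(-4) = -1 < 0, so the root lies in [-5, -4]
g(-4.5) = 1.75 > 0, so the root lies in [-4.5, -4]
g(-4.25) = 0.3125 > 0, so the root lies in [-4.25, -4]
g(-4.125) = -0.3594 < 0, so the root lies in [-4.25, -4.125]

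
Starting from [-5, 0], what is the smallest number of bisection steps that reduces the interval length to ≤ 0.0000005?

24

Width after n steps is 5/2^n. Need 2^n ≥ 5/0.0000005 = 10000000.
2^23 = 8388608 < 10000000 ≤ 2^24 = 16777216, so n = 24.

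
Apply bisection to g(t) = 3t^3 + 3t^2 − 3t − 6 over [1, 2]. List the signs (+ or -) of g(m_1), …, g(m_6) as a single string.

++--+-

t = 1.5 gives g = 6.375, positive; keep [1, 1.5]
t = 1.25 gives g = 0.796875, positive; keep [1, 1.25]
t = 1.125 gives g = -1.306641, negative; keep [1.125, 1.25]
t = 1.1875 gives g = -0.3083, negative; keep [1.1875, 1.25]
t = 1.21875 gives g = 0.2306, positive; keep [1.1875, 1.21875]
t = 1.203125 gives g = -0.0422, negative; keep [1.203125, 1.21875]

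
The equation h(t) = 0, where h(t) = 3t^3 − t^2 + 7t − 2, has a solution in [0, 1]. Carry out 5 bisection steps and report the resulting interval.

[0.28125, 0.3125]

m = 0.5, h(m) = 1.625 (+); new bracket [0, 0.5]
m = 0.25, h(m) = -0.265625 (−); new bracket [0.25, 0.5]
m = 0.375, h(m) = 0.642578 (+); new bracket [0.25, 0.375]
m = 0.3125, h(m) = 0.1814 (+); new bracket [0.25, 0.3125]
m = 0.28125, h(m) = -0.0436 (−); new bracket [0.28125, 0.3125]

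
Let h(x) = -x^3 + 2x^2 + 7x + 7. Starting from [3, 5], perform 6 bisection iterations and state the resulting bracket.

m = 4, h(m) = 3 (+); new bracket [4, 5]
m = 4.5, h(m) = -12.125 (−); new bracket [4, 4.5]
m = 4.25, h(m) = -3.890625 (−); new bracket [4, 4.25]
m = 4.125, h(m) = -0.2832 (−); new bracket [4, 4.125]
m = 4.0625, h(m) = 1.3982 (+); new bracket [4.0625, 4.125]
m = 4.09375, h(m) = 0.5675 (+); new bracket [4.09375, 4.125]

[4.09375, 4.125]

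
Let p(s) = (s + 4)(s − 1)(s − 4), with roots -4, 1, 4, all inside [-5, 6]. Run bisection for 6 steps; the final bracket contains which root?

s = 0.5 gives p = 7.875, positive; keep [-5, 0.5]
s = -2.25 gives p = 35.546875, positive; keep [-5, -2.25]
s = -3.625 gives p = 13.224609, positive; keep [-5, -3.625]
s = -4.3125 gives p = -13.8, negative; keep [-4.3125, -3.625]
s = -3.96875 gives p = 1.2373, positive; keep [-4.3125, -3.96875]
s = -4.140625 gives p = -5.8849, negative; keep [-4.140625, -3.96875]

-4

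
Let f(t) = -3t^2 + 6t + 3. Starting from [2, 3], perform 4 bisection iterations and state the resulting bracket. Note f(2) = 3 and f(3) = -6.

[2.375, 2.4375]

f(2.5) = -0.75 < 0, so the root lies in [2, 2.5]
f(2.25) = 1.3125 > 0, so the root lies in [2.25, 2.5]
f(2.375) = 0.328125 > 0, so the root lies in [2.375, 2.5]
f(2.4375) = -0.1992 < 0, so the root lies in [2.375, 2.4375]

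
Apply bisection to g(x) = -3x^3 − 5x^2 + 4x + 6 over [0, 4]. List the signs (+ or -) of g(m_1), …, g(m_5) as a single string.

g(2) = -30 < 0, so the root lies in [0, 2]
g(1) = 2 > 0, so the root lies in [1, 2]
g(1.5) = -9.375 < 0, so the root lies in [1, 1.5]
g(1.25) = -2.6719 < 0, so the root lies in [1, 1.25]
g(1.125) = -0.0996 < 0, so the root lies in [1, 1.125]

-+---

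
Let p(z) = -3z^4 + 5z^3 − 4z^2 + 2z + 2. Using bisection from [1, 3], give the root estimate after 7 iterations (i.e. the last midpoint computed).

1.328125

m = 2, p(m) = -18 (−); new bracket [1, 2]
m = 1.5, p(m) = -2.3125 (−); new bracket [1, 1.5]
m = 1.25, p(m) = 0.691406 (+); new bracket [1.25, 1.5]
m = 1.375, p(m) = -0.5378 (−); new bracket [1.25, 1.375]
m = 1.3125, p(m) = 0.1367 (+); new bracket [1.3125, 1.375]
m = 1.34375, p(m) = -0.1846 (−); new bracket [1.3125, 1.34375]
m = 1.328125, p(m) = -0.0201 (−); new bracket [1.3125, 1.328125]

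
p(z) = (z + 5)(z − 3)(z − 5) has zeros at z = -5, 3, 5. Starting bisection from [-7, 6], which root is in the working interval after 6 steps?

-5

z = -0.5 gives p = 86.625, positive; keep [-7, -0.5]
z = -3.75 gives p = 73.828125, positive; keep [-7, -3.75]
z = -5.375 gives p = -32.583984, negative; keep [-5.375, -3.75]
z = -4.5625 gives p = 31.6384, positive; keep [-5.375, -4.5625]
z = -4.96875 gives p = 2.4825, positive; keep [-5.375, -4.96875]
z = -5.171875 gives p = -14.2868, negative; keep [-5.171875, -4.96875]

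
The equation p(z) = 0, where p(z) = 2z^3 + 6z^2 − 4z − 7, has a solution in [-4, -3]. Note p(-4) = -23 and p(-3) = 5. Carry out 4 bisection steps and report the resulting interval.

[-3.3125, -3.25]

m = -3.5, p(m) = -5.25 (−); new bracket [-3.5, -3]
m = -3.25, p(m) = 0.71875 (+); new bracket [-3.5, -3.25]
m = -3.375, p(m) = -2.042969 (−); new bracket [-3.375, -3.25]
m = -3.3125, p(m) = -0.6079 (−); new bracket [-3.3125, -3.25]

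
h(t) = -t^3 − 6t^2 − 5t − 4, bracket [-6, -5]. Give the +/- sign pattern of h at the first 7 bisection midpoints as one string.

t = -5.5 gives h = 8.375, positive; keep [-5.5, -5]
t = -5.25 gives h = 1.578125, positive; keep [-5.25, -5]
t = -5.125 gives h = -1.357422, negative; keep [-5.25, -5.125]
t = -5.1875 gives h = 0.073, positive; keep [-5.1875, -5.125]
t = -5.15625 gives h = -0.6515, negative; keep [-5.1875, -5.15625]
t = -5.171875 gives h = -0.2916, negative; keep [-5.1875, -5.171875]
t = -5.1796875 gives h = -0.1099, negative; keep [-5.1875, -5.1796875]

++-+---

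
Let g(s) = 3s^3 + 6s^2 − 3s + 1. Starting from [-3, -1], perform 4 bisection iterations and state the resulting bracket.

[-2.5, -2.375]

g(-2) = 7 > 0, so the root lies in [-3, -2]
g(-2.5) = -0.875 < 0, so the root lies in [-2.5, -2]
g(-2.25) = 3.953125 > 0, so the root lies in [-2.5, -2.25]
g(-2.375) = 1.7793 > 0, so the root lies in [-2.5, -2.375]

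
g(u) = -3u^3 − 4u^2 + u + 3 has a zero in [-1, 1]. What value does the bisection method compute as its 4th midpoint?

0.875

u = 0 gives g = 3, positive; keep [0, 1]
u = 0.5 gives g = 2.125, positive; keep [0.5, 1]
u = 0.75 gives g = 0.234375, positive; keep [0.75, 1]
u = 0.875 gives g = -1.1973, negative; keep [0.75, 0.875]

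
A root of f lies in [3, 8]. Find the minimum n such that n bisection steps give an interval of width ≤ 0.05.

7

Width after n steps is 5/2^n. Need 2^n ≥ 5/0.05 = 100.
2^6 = 64 < 100 ≤ 2^7 = 128, so n = 7.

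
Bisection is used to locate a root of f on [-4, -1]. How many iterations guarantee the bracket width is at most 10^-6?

Width after n steps is 3/2^n. Need 2^n ≥ 3/10^-6 = 3000000.
2^21 = 2097152 < 3000000 ≤ 2^22 = 4194304, so n = 22.

22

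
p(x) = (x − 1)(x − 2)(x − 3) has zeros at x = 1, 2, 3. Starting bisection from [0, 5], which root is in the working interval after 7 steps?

3

m = 2.5, p(m) = -0.375 (−); new bracket [2.5, 5]
m = 3.75, p(m) = 3.609375 (+); new bracket [2.5, 3.75]
m = 3.125, p(m) = 0.298828 (+); new bracket [2.5, 3.125]
m = 2.8125, p(m) = -0.2761 (−); new bracket [2.8125, 3.125]
m = 2.96875, p(m) = -0.0596 (−); new bracket [2.96875, 3.125]
m = 3.046875, p(m) = 0.1004 (+); new bracket [2.96875, 3.046875]
m = 3.0078125, p(m) = 0.0158 (+); new bracket [2.96875, 3.0078125]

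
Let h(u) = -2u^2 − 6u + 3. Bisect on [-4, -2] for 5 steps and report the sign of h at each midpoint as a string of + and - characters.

m = -3, h(m) = 3 (+); new bracket [-4, -3]
m = -3.5, h(m) = -0.5 (−); new bracket [-3.5, -3]
m = -3.25, h(m) = 1.375 (+); new bracket [-3.5, -3.25]
m = -3.375, h(m) = 0.4688 (+); new bracket [-3.5, -3.375]
m = -3.4375, h(m) = -0.0078 (−); new bracket [-3.4375, -3.375]

+-++-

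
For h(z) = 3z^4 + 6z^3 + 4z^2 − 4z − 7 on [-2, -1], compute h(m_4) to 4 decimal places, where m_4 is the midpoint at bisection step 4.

m = -1.5, h(m) = 2.9375 (+); new bracket [-1.5, -1]
m = -1.25, h(m) = -0.144531 (−); new bracket [-1.5, -1.25]
m = -1.375, h(m) = 1.188232 (+); new bracket [-1.375, -1.25]
m = -1.3125, h(m) = 0.4773 (+); new bracket [-1.3125, -1.25]

0.4773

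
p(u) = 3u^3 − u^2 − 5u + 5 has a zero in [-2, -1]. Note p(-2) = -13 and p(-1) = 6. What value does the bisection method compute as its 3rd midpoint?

u = -1.5 gives p = 0.125, positive; keep [-2, -1.5]
u = -1.75 gives p = -5.390625, negative; keep [-1.75, -1.5]
u = -1.625 gives p = -2.388672, negative; keep [-1.625, -1.5]

-1.625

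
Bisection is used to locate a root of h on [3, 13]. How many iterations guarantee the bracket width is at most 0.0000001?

27

Width after n steps is 10/2^n. Need 2^n ≥ 10/0.0000001 = 100000000.
2^26 = 67108864 < 100000000 ≤ 2^27 = 134217728, so n = 27.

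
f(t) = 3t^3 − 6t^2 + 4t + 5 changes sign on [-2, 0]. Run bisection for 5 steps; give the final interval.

[-0.625, -0.5625]

m = -1, f(m) = -8 (−); new bracket [-1, 0]
m = -0.5, f(m) = 1.125 (+); new bracket [-1, -0.5]
m = -0.75, f(m) = -2.640625 (−); new bracket [-0.75, -0.5]
m = -0.625, f(m) = -0.5762 (−); new bracket [-0.625, -0.5]
m = -0.5625, f(m) = 0.3176 (+); new bracket [-0.625, -0.5625]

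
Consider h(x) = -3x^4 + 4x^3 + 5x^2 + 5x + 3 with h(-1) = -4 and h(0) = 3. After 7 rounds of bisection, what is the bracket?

m = -0.5, h(m) = 1.0625 (+); new bracket [-1, -0.5]
m = -0.75, h(m) = -0.574219 (−); new bracket [-0.75, -0.5]
m = -0.625, h(m) = 0.393799 (+); new bracket [-0.75, -0.625]
m = -0.6875, h(m) = -0.0442 (−); new bracket [-0.6875, -0.625]
m = -0.65625, h(m) = 0.1852 (+); new bracket [-0.6875, -0.65625]
m = -0.671875, h(m) = 0.0732 (+); new bracket [-0.6875, -0.671875]
m = -0.6796875, h(m) = 0.0152 (+); new bracket [-0.6875, -0.6796875]

[-0.6875, -0.6796875]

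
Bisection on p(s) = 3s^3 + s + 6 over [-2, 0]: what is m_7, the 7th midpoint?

midpoint -1: p = 2 > 0 → [-2, -1]
midpoint -1.5: p = -5.625 < 0 → [-1.5, -1]
midpoint -1.25: p = -1.109375 < 0 → [-1.25, -1]
midpoint -1.125: p = 0.6035 > 0 → [-1.25, -1.125]
midpoint -1.1875: p = -0.2112 < 0 → [-1.1875, -1.125]
midpoint -1.15625: p = 0.2063 > 0 → [-1.1875, -1.15625]
midpoint -1.171875: p = 0.0001 > 0 → [-1.1875, -1.171875]

-1.171875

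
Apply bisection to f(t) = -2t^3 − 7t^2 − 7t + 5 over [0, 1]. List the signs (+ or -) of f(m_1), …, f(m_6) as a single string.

-+++-+

midpoint 0.5: f = -0.5 < 0 → [0, 0.5]
midpoint 0.25: f = 2.78125 > 0 → [0.25, 0.5]
midpoint 0.375: f = 1.285156 > 0 → [0.375, 0.5]
midpoint 0.4375: f = 0.4302 > 0 → [0.4375, 0.5]
midpoint 0.46875: f = -0.0253 < 0 → [0.4375, 0.46875]
midpoint 0.453125: f = 0.2048 > 0 → [0.453125, 0.46875]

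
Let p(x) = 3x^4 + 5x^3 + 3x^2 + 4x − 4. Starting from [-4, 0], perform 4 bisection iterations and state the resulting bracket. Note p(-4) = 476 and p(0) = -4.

[-2, -1.75]

m = -2, p(m) = 8 (+); new bracket [-2, 0]
m = -1, p(m) = -7 (−); new bracket [-2, -1]
m = -1.5, p(m) = -4.9375 (−); new bracket [-2, -1.5]
m = -1.75, p(m) = -0.4727 (−); new bracket [-2, -1.75]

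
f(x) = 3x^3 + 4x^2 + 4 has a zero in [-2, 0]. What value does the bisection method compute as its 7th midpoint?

-1.765625

m = -1, f(m) = 5 (+); new bracket [-2, -1]
m = -1.5, f(m) = 2.875 (+); new bracket [-2, -1.5]
m = -1.75, f(m) = 0.171875 (+); new bracket [-2, -1.75]
m = -1.875, f(m) = -1.7129 (−); new bracket [-1.875, -1.75]
m = -1.8125, f(m) = -0.7224 (−); new bracket [-1.8125, -1.75]
m = -1.78125, f(m) = -0.2635 (−); new bracket [-1.78125, -1.75]
m = -1.765625, f(m) = -0.0429 (−); new bracket [-1.765625, -1.75]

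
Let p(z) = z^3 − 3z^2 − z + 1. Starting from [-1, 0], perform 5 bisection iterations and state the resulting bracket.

m = -0.5, p(m) = 0.625 (+); new bracket [-1, -0.5]
m = -0.75, p(m) = -0.359375 (−); new bracket [-0.75, -0.5]
m = -0.625, p(m) = 0.208984 (+); new bracket [-0.75, -0.625]
m = -0.6875, p(m) = -0.0554 (−); new bracket [-0.6875, -0.625]
m = -0.65625, p(m) = 0.0816 (+); new bracket [-0.6875, -0.65625]

[-0.6875, -0.65625]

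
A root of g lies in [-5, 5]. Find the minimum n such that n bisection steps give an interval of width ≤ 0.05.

Width after n steps is 10/2^n. Need 2^n ≥ 10/0.05 = 200.
2^7 = 128 < 200 ≤ 2^8 = 256, so n = 8.

8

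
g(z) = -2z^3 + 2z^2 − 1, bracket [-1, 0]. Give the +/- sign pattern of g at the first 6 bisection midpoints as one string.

g(-0.5) = -0.25 < 0, so the root lies in [-1, -0.5]
g(-0.75) = 0.96875 > 0, so the root lies in [-0.75, -0.5]
g(-0.625) = 0.269531 > 0, so the root lies in [-0.625, -0.5]
g(-0.5625) = -0.0112 < 0, so the root lies in [-0.625, -0.5625]
g(-0.59375) = 0.1237 > 0, so the root lies in [-0.59375, -0.5625]
g(-0.578125) = 0.0549 > 0, so the root lies in [-0.578125, -0.5625]

-++-++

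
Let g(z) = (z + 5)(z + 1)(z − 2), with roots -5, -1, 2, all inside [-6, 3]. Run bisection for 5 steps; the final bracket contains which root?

g(-1.5) = 6.125 > 0, so the root lies in [-6, -1.5]
g(-3.75) = 19.765625 > 0, so the root lies in [-6, -3.75]
g(-4.875) = 3.330078 > 0, so the root lies in [-6, -4.875]
g(-5.4375) = -14.4392 < 0, so the root lies in [-5.4375, -4.875]
g(-5.15625) = -4.6474 < 0, so the root lies in [-5.15625, -4.875]

-5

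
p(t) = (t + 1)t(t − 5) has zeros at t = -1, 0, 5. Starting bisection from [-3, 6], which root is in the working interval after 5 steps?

5

p(1.5) = -13.125 < 0, so the root lies in [1.5, 6]
p(3.75) = -22.265625 < 0, so the root lies in [3.75, 6]
p(4.875) = -3.580078 < 0, so the root lies in [4.875, 6]
p(5.4375) = 15.3142 > 0, so the root lies in [4.875, 5.4375]
p(5.15625) = 4.9599 > 0, so the root lies in [4.875, 5.15625]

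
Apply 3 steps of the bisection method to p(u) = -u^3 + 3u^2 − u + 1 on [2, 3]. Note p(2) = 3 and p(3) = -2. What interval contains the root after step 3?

m = 2.5, p(m) = 1.625 (+); new bracket [2.5, 3]
m = 2.75, p(m) = 0.140625 (+); new bracket [2.75, 3]
m = 2.875, p(m) = -0.841797 (−); new bracket [2.75, 2.875]

[2.75, 2.875]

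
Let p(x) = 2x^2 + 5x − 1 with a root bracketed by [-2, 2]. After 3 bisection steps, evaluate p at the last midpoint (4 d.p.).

2.0000

p(0) = -1 < 0, so the root lies in [0, 2]
p(1) = 6 > 0, so the root lies in [0, 1]
p(0.5) = 2 > 0, so the root lies in [0, 0.5]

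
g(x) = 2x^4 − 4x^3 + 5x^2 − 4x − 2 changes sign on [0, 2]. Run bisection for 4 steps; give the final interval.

g(1) = -3 < 0, so the root lies in [1, 2]
g(1.5) = -0.125 < 0, so the root lies in [1.5, 2]
g(1.75) = 3.632812 > 0, so the root lies in [1.5, 1.75]
g(1.625) = 1.4849 > 0, so the root lies in [1.5, 1.625]

[1.5, 1.625]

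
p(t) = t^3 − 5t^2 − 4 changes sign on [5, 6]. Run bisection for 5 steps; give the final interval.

[5.125, 5.15625]

t = 5.5 gives p = 11.125, positive; keep [5, 5.5]
t = 5.25 gives p = 2.890625, positive; keep [5, 5.25]
t = 5.125 gives p = -0.716797, negative; keep [5.125, 5.25]
t = 5.1875 gives p = 1.0457, positive; keep [5.125, 5.1875]
t = 5.15625 gives p = 0.1542, positive; keep [5.125, 5.15625]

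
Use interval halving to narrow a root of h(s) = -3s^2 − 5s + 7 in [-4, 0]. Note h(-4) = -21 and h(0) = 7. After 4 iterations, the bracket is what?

m = -2, h(m) = 5 (+); new bracket [-4, -2]
m = -3, h(m) = -5 (−); new bracket [-3, -2]
m = -2.5, h(m) = 0.75 (+); new bracket [-3, -2.5]
m = -2.75, h(m) = -1.9375 (−); new bracket [-2.75, -2.5]

[-2.75, -2.5]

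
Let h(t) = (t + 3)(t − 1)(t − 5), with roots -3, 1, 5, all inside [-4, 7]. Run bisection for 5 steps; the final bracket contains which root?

5

h(1.5) = -7.875 < 0, so the root lies in [1.5, 7]
h(4.25) = -17.671875 < 0, so the root lies in [4.25, 7]
h(5.625) = 24.931641 > 0, so the root lies in [4.25, 5.625]
h(4.9375) = -1.9534 < 0, so the root lies in [4.9375, 5.625]
h(5.28125) = 9.9715 > 0, so the root lies in [4.9375, 5.28125]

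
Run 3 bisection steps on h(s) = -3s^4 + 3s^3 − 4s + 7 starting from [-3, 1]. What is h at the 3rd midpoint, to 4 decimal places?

h(-1) = 5 > 0, so the root lies in [-3, -1]
h(-2) = -57 < 0, so the root lies in [-2, -1]
h(-1.5) = -12.3125 < 0, so the root lies in [-1.5, -1]

-12.3125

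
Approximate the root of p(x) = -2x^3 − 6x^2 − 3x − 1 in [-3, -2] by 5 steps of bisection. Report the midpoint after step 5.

-2.46875

x = -2.5 gives p = 0.25, positive; keep [-2.5, -2]
x = -2.25 gives p = -1.84375, negative; keep [-2.5, -2.25]
x = -2.375 gives p = -0.925781, negative; keep [-2.5, -2.375]
x = -2.4375 gives p = -0.3716, negative; keep [-2.5, -2.4375]
x = -2.46875 gives p = -0.0694, negative; keep [-2.5, -2.46875]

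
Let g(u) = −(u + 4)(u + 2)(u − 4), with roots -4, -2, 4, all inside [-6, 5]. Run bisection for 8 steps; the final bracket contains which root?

4

midpoint -0.5: g = 23.625 > 0 → [-0.5, 5]
midpoint 2.25: g = 46.484375 > 0 → [2.25, 5]
midpoint 3.625: g = 16.083984 > 0 → [3.625, 5]
midpoint 4.3125: g = -16.3977 < 0 → [3.625, 4.3125]
midpoint 3.96875: g = 1.4864 > 0 → [3.96875, 4.3125]
midpoint 4.140625: g = -7.0296 < 0 → [3.96875, 4.140625]
midpoint 4.0546875: g = -2.667 < 0 → [3.96875, 4.0546875]
midpoint 4.01171875: g = -0.5644 < 0 → [3.96875, 4.01171875]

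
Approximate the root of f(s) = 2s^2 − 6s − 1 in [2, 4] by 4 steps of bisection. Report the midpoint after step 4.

midpoint 3: f = -1 < 0 → [3, 4]
midpoint 3.5: f = 2.5 > 0 → [3, 3.5]
midpoint 3.25: f = 0.625 > 0 → [3, 3.25]
midpoint 3.125: f = -0.2188 < 0 → [3.125, 3.25]

3.125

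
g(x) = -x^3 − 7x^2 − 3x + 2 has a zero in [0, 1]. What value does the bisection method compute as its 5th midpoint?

0.34375

midpoint 0.5: g = -1.375 < 0 → [0, 0.5]
midpoint 0.25: g = 0.796875 > 0 → [0.25, 0.5]
midpoint 0.375: g = -0.162109 < 0 → [0.25, 0.375]
midpoint 0.3125: g = 0.3484 > 0 → [0.3125, 0.375]
midpoint 0.34375: g = 0.101 > 0 → [0.34375, 0.375]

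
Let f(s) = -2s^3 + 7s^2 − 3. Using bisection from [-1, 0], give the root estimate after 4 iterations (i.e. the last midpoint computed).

-0.5625

s = -0.5 gives f = -1, negative; keep [-1, -0.5]
s = -0.75 gives f = 1.78125, positive; keep [-0.75, -0.5]
s = -0.625 gives f = 0.222656, positive; keep [-0.625, -0.5]
s = -0.5625 gives f = -0.4292, negative; keep [-0.625, -0.5625]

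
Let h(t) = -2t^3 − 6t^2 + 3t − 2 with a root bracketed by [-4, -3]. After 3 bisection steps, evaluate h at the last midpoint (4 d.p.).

m = -3.5, h(m) = -0.25 (−); new bracket [-4, -3.5]
m = -3.75, h(m) = 7.84375 (+); new bracket [-3.75, -3.5]
m = -3.625, h(m) = 3.550781 (+); new bracket [-3.625, -3.5]

3.5508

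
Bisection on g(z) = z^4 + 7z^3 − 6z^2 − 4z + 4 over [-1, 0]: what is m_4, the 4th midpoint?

midpoint -0.5: g = 3.6875 > 0 → [-1, -0.5]
midpoint -0.75: g = 0.988281 > 0 → [-1, -0.75]
midpoint -0.875: g = -1.197021 < 0 → [-0.875, -0.75]
midpoint -0.8125: g = -0.0298 < 0 → [-0.8125, -0.75]

-0.8125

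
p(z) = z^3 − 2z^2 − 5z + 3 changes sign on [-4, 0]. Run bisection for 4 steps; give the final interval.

[-2, -1.75]

midpoint -2: p = -3 < 0 → [-2, 0]
midpoint -1: p = 5 > 0 → [-2, -1]
midpoint -1.5: p = 2.625 > 0 → [-2, -1.5]
midpoint -1.75: p = 0.2656 > 0 → [-2, -1.75]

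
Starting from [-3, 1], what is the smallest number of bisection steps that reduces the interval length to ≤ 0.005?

Width after n steps is 4/2^n. Need 2^n ≥ 4/0.005 = 800.
2^9 = 512 < 800 ≤ 2^10 = 1024, so n = 10.

10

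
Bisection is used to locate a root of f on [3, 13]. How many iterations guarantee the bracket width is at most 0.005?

11

Width after n steps is 10/2^n. Need 2^n ≥ 10/0.005 = 2000.
2^10 = 1024 < 2000 ≤ 2^11 = 2048, so n = 11.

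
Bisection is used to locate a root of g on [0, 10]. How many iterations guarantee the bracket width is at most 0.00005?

Width after n steps is 10/2^n. Need 2^n ≥ 10/0.00005 = 200000.
2^17 = 131072 < 200000 ≤ 2^18 = 262144, so n = 18.

18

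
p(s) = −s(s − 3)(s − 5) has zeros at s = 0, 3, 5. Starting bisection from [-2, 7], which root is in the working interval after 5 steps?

0

p(2.5) = -3.125 < 0, so the root lies in [-2, 2.5]
p(0.25) = -3.265625 < 0, so the root lies in [-2, 0.25]
p(-0.875) = 19.919922 > 0, so the root lies in [-0.875, 0.25]
p(-0.3125) = 5.4993 > 0, so the root lies in [-0.3125, 0.25]
p(-0.03125) = 0.4766 > 0, so the root lies in [-0.03125, 0.25]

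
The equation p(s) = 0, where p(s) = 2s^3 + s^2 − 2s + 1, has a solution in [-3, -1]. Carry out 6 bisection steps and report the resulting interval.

[-1.46875, -1.4375]

midpoint -2: p = -7 < 0 → [-2, -1]
midpoint -1.5: p = -0.5 < 0 → [-1.5, -1]
midpoint -1.25: p = 1.15625 > 0 → [-1.5, -1.25]
midpoint -1.375: p = 0.4414 > 0 → [-1.5, -1.375]
midpoint -1.4375: p = 0.0005 > 0 → [-1.5, -1.4375]
midpoint -1.46875: p = -0.2421 < 0 → [-1.46875, -1.4375]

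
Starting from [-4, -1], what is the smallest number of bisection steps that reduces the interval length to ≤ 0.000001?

22

Width after n steps is 3/2^n. Need 2^n ≥ 3/0.000001 = 3000000.
2^21 = 2097152 < 3000000 ≤ 2^22 = 4194304, so n = 22.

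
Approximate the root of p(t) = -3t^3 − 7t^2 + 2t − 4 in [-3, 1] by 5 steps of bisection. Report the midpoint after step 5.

t = -1 gives p = -10, negative; keep [-3, -1]
t = -2 gives p = -12, negative; keep [-3, -2]
t = -2.5 gives p = -5.875, negative; keep [-3, -2.5]
t = -2.75 gives p = -0.0469, negative; keep [-3, -2.75]
t = -2.875 gives p = 3.6816, positive; keep [-2.875, -2.75]

-2.875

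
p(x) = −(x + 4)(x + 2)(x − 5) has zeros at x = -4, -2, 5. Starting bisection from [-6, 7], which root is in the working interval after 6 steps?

5

midpoint 0.5: p = 50.625 > 0 → [0.5, 7]
midpoint 3.75: p = 55.703125 > 0 → [3.75, 7]
midpoint 5.375: p = -25.927734 < 0 → [3.75, 5.375]
midpoint 4.5625: p = 24.5837 > 0 → [4.5625, 5.375]
midpoint 4.96875: p = 1.9532 > 0 → [4.96875, 5.375]
midpoint 5.171875: p = -11.3059 < 0 → [4.96875, 5.171875]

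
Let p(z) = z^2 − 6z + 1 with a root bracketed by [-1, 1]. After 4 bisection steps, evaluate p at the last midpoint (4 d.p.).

p(0) = 1 > 0, so the root lies in [0, 1]
p(0.5) = -1.75 < 0, so the root lies in [0, 0.5]
p(0.25) = -0.4375 < 0, so the root lies in [0, 0.25]
p(0.125) = 0.2656 > 0, so the root lies in [0.125, 0.25]

0.2656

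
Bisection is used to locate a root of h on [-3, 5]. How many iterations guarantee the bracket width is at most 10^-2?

Width after n steps is 8/2^n. Need 2^n ≥ 8/10^-2 = 800.
2^9 = 512 < 800 ≤ 2^10 = 1024, so n = 10.

10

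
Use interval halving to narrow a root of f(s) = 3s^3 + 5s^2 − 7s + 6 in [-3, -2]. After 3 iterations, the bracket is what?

m = -2.5, f(m) = 7.875 (+); new bracket [-3, -2.5]
m = -2.75, f(m) = 0.671875 (+); new bracket [-3, -2.75]
m = -2.875, f(m) = -3.837891 (−); new bracket [-2.875, -2.75]

[-2.875, -2.75]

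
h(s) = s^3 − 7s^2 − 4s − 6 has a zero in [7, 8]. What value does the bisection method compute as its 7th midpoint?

s = 7.5 gives h = -7.875, negative; keep [7.5, 8]
s = 7.75 gives h = 8.046875, positive; keep [7.5, 7.75]
s = 7.625 gives h = -0.162109, negative; keep [7.625, 7.75]
s = 7.6875 gives h = 3.8796, positive; keep [7.625, 7.6875]
s = 7.65625 gives h = 1.8432, positive; keep [7.625, 7.65625]
s = 7.640625 gives h = 0.8366, positive; keep [7.625, 7.640625]
s = 7.6328125 gives h = 0.3363, positive; keep [7.625, 7.6328125]

7.6328125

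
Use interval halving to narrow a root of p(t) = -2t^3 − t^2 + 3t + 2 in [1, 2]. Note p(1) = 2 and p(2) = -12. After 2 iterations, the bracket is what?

m = 1.5, p(m) = -2.5 (−); new bracket [1, 1.5]
m = 1.25, p(m) = 0.28125 (+); new bracket [1.25, 1.5]

[1.25, 1.5]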